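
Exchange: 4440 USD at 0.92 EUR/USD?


Amount × rate = 4440 × 0.92
= 4084.80 EUR

4084.80 EUR


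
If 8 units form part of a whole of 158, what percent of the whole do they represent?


Percentage = (part / whole) × 100
= (8 / 158) × 100
≈ 5.06%

5.06%


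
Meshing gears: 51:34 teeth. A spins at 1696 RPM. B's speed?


Gear ratio = 51:34 = 3:2
RPM_B = RPM_A × (teeth_A / teeth_B)
= 1696 × (51/34)
= 2544.0 RPM

2544.0 RPM


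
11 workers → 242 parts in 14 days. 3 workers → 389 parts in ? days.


Days ∝ work / workers, so d₂ = d₁ × (m₁/m₂) × (w₂/w₁)
Workers factor (inverse): 11/3 ≈ 3.6667
Work factor (direct): 389/242 ≈ 1.6074
d₂ = 14 × 11/3 × 389/242 = (14 × 11 × 389) / (3 × 242) = 59906/726
≈ 82.52 days

82.52 days


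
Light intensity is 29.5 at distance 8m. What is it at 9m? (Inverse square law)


I₁d₁² = I₂d₂²
I₂ = I₁ × (d₁/d₂)²
= 29.5 × (8/9)²
= 29.5 × 64/81
= 1888/81
≈ 23.3086

23.3086


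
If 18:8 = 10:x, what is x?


Cross multiply: 18 × x = 8 × 10
18x = 80
x = 80 / 18
= 4.44

4.44


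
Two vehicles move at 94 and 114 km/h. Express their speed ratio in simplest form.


Ratio = 94:114
GCD = 2
Simplified = 47:57
Time ratio (same distance) = 57:47
Speed ratio = 47:57

47:57


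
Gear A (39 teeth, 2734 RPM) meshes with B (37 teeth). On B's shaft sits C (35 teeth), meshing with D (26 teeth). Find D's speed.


Stage 1: RPM_B = RPM_A × t_A/t_B = 2734 × 39/37 = 106626/37 ≈ 2881.78
B and C share a shaft → RPM_C = RPM_B
Stage 2: RPM_D = RPM_C × t_C/t_D = RPM_A × (t_A×t_C)/(t_B×t_D)
Overall ratio = (39×35)/(37×26) = 1365/962
RPM_D = 2734 × 1365/962 = 3731910/962
≈ 3879.32 RPM

3879.32 RPM


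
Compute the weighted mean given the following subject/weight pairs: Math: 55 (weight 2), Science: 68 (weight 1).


Numerator = 55×2 + 68×1
= 110 + 68
= 178
Total weight = 3
Weighted avg = 178/3
= 59.33

59.33


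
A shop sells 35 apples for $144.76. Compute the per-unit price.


Unit rate = total / quantity
= 144.76 / 35
= $4.14 per unit

$4.14 per unit


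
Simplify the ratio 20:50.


GCD(20, 50) = 10
20/10 : 50/10
= 2:5

2:5


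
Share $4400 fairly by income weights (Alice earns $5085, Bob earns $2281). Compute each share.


Total income = 5085 + 2281 = $7366
Alice: $4400 × 5085/7366 = $3037.47
Bob: $4400 × 2281/7366 = $1362.53
= Alice: $3037.47, Bob: $1362.53

Alice: $3037.47, Bob: $1362.53


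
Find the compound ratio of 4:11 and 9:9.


Compound ratio = (4×9) : (11×9)
= 36:99
GCD = 9
= 4:11

4:11


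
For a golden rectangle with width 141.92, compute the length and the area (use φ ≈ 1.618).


φ = (1 + √5) / 2 ≈ 1.618
Length = width × φ = 141.92 × 1.618 = 229.62656
≈ 229.63
Area = width × length = 141.92 × 229.62656 = 32588.6013952 ≈ 32588.60
= Length: 229.63, Area: 32588.60

Length: 229.63, Area: 32588.60


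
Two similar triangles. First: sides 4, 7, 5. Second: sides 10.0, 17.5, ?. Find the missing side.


Scale factor = 10.0/4 = 2.5
Missing side = 5 × 2.5
= 12.5

12.5


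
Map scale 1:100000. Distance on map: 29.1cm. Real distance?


Real distance = map distance × scale
= 29.1cm × 100000
= 2910000 cm = 29100.0 m
= 29.100 km

29.100 km


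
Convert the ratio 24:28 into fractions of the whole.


Total parts = 24 + 28 = 52
First part: 24/52 = 6/13
Second part: 28/52 = 7/13
= 6/13 and 7/13

6/13 and 7/13


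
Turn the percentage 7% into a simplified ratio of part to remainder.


7% means 7 parts out of 100; remainder = 93
Part : remainder = 7:93
GCD = 1
= 7:93

7:93


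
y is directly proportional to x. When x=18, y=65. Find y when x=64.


Direct proportion: y/x = constant
k = 65/18 ≈ 3.6111
y₂ = k × 64 = 65 × 64 / 18 = 4160/18
≈ 231.11

231.11


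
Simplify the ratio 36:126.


GCD(36, 126) = 18
36/18 : 126/18
= 2:7

2:7


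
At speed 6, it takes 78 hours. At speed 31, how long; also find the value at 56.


Inverse proportion: x × y = constant
k = 6 × 78 = 468
At x=31: k/31 = 15.10
At x=56: k/56 = 8.36
= 15.10 and 8.36

15.10 and 8.36


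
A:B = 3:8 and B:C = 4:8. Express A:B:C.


Match B: multiply A:B by 4 → 12:32
Multiply B:C by 8 → 32:64
Combined: 12:32:64
GCD = 4
= 3:8:16

3:8:16


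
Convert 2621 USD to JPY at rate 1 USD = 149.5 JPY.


Amount × rate = 2621 × 149.5
= 391839.50 JPY

391839.50 JPY


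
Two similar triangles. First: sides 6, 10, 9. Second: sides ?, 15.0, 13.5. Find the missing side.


Scale factor = 15.0/10 = 1.5
Missing side = 6 × 1.5
= 9.0

9.0


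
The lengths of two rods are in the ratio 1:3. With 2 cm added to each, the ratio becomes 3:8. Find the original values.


Let A = 1k, B = 3k.
(1k + 2) / (3k + 2) = 3/8
Cross-multiply: 8(1k + 2) = 3(3k + 2)
8k + 16 = 9k + 6
8k - 9k = 6 - 16
-1k = -10
k = -10/-1 = 10
A = 1×10 = 10, B = 3×10 = 30
= A = 10, B = 30

A = 10, B = 30


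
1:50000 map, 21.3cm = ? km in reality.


Real distance = map distance × scale
= 21.3cm × 50000
= 1065000 cm = 10650.0 m
= 10.650 km

10.650 km


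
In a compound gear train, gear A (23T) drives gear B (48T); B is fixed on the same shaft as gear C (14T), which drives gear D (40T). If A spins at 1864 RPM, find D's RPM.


Stage 1: RPM_B = RPM_A × t_A/t_B = 1864 × 23/48 = 42872/48 ≈ 893.17
B and C share a shaft → RPM_C = RPM_B
Stage 2: RPM_D = RPM_C × t_C/t_D = RPM_A × (t_A×t_C)/(t_B×t_D)
Overall ratio = (23×14)/(48×40) = 322/1920
RPM_D = 1864 × 322/1920 = 600208/1920
≈ 312.61 RPM

312.61 RPM


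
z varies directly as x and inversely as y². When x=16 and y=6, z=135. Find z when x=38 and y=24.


z = k·x/y²
Solve for k using the known point: k = z·y²/x = 135×36/16 = 4860/16 = 303.7500
Now evaluate at x=38, y=24:
z = k × 38 / 576 = (4860 × 38) / (16 × 576) = 184680/9216
≈ 20.0391

20.0391


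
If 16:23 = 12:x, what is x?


Cross multiply: 16 × x = 23 × 12
16x = 276
x = 276 / 16
= 17.25

17.25


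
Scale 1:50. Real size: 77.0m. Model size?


Model size = real / scale
= 77.0 / 50
= 1.5400 m

1.5400 m


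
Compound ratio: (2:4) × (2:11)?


Compound ratio = (2×2) : (4×11)
= 4:44
GCD = 4
= 1:11

1:11


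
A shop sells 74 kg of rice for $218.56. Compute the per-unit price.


Unit rate = total / quantity
= 218.56 / 74
= $2.95 per unit

$2.95 per unit


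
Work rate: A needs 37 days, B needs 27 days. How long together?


Rate of A = 1/37 per day
Rate of B = 1/27 per day
Combined rate = 1/37 + 1/27 = 64/999 ≈ 0.0641 per day
Days = 1 / combined rate = 999/64
≈ 15.61 days

15.61 days


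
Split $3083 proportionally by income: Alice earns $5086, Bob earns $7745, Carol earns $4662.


Total income = 5086 + 7745 + 4662 = $17493
Alice: $3083 × 5086/17493 = $896.37
Bob: $3083 × 7745/17493 = $1364.99
Carol: $3083 × 4662/17493 = $821.64
= Alice: $896.37, Bob: $1364.99, Carol: $821.64

Alice: $896.37, Bob: $1364.99, Carol: $821.64


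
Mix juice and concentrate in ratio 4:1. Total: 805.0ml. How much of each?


Total parts = 4 + 1 = 5
juice: 805.0 × 4/5 = 644.0ml
concentrate: 805.0 × 1/5 = 161.0ml
= 644.0ml and 161.0ml

644.0ml and 161.0ml


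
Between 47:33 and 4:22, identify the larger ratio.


47/33 = 1.4242
4/22 = 0.1818
1.4242 > 0.1818, so 47:33 is greater
= 47:33

47:33


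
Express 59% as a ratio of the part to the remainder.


59% means 59 parts out of 100; remainder = 41
Part : remainder = 59:41
GCD = 1
= 59:41

59:41


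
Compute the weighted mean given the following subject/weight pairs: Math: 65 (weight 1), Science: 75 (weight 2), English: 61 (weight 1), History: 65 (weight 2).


Numerator = 65×1 + 75×2 + 61×1 + 65×2
= 65 + 150 + 61 + 130
= 406
Total weight = 6
Weighted avg = 406/6
= 67.67

67.67


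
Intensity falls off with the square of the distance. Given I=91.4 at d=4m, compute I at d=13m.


I₁d₁² = I₂d₂²
I₂ = I₁ × (d₁/d₂)²
= 91.4 × (4/13)²
= 91.4 × 16/169
= 1462.4/169
≈ 8.6533

8.6533


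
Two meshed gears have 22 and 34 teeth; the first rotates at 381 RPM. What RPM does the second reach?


Gear ratio = 22:34 = 11:17
RPM_B = RPM_A × (teeth_A / teeth_B)
= 381 × (22/34)
= 246.5 RPM

246.5 RPM


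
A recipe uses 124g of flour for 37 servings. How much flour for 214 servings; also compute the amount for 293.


Direct proportion: y/x = constant
k = 124/37 ≈ 3.3514
y at x=214: k × 214 = 124 × 214 / 37 = 26536/37 ≈ 717.19
y at x=293: k × 293 = 124 × 293 / 37 = 36332/37 ≈ 981.95
= 717.19 and 981.95

717.19 and 981.95


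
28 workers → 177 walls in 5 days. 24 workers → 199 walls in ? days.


Days ∝ work / workers, so d₂ = d₁ × (m₁/m₂) × (w₂/w₁)
Workers factor (inverse): 28/24 ≈ 1.1667
Work factor (direct): 199/177 ≈ 1.1243
d₂ = 5 × 28/24 × 199/177 = (5 × 28 × 199) / (24 × 177) = 27860/4248
≈ 6.56 days

6.56 days


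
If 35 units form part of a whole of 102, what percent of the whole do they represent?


Percentage = (part / whole) × 100
= (35 / 102) × 100
≈ 34.31%

34.31%


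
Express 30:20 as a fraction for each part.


Total parts = 30 + 20 = 50
First part: 30/50 = 3/5
Second part: 20/50 = 2/5
= 3/5 and 2/5

3/5 and 2/5


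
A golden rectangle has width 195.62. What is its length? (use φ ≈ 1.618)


φ = (1 + √5) / 2 ≈ 1.618
Length = width × φ = 195.62 × 1.618 = 316.51316
≈ 316.51

316.51


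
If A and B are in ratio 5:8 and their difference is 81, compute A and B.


Let A = 5k, B = 8k.
8k - 5k = 81
3k = 81 → k = 81/3 = 27
A = 5×27 = 135, B = 8×27 = 216
= A = 135, B = 216

A = 135, B = 216


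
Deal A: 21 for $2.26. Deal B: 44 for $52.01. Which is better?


Deal A: $2.26/21 = $0.1076/unit
Deal B: $52.01/44 = $1.1820/unit
A is cheaper per unit
= Deal A

Deal A


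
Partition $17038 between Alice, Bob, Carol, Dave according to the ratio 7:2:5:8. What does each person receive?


Total parts = 7 + 2 + 5 + 8 = 22
Alice: 17038 × 7/22 = 5421.18
Bob: 17038 × 2/22 = 1548.91
Carol: 17038 × 5/22 = 3872.27
Dave: 17038 × 8/22 = 6195.64
= Alice: $5421.18, Bob: $1548.91, Carol: $3872.27, Dave: $6195.64

Alice: $5421.18, Bob: $1548.91, Carol: $3872.27, Dave: $6195.64


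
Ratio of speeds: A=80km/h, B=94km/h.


Ratio = 80:94
GCD = 2
Simplified = 40:47
Time ratio (same distance) = 47:40
Speed ratio = 40:47

40:47


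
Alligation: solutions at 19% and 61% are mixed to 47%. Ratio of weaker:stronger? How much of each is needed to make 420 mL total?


Let x parts of 19% mix with y parts of 61%.
19x + 61y = 47(x + y)
19x + 61y = 47x + 47y
x(19 - 47) = y(47 - 61)
x/y = (61 - 47)/(47 - 19) = 14/28
Simplify: 1:2
Total parts = 3; one part = 420/3 = 140.00 mL
19% solution: 1×140.00 = 140.00 mL
61% solution: 2×140.00 = 280.00 mL
= ratio 1:2; 140.00 mL and 280.00 mL

ratio 1:2; 140.00 mL and 280.00 mL


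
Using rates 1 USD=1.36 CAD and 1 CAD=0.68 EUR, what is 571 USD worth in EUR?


Step 1: 571 USD × 1.36 = 776.56 CAD
Step 2: 776.56 CAD × 0.68 = 528.06 EUR
Implied rate USD→EUR = 1.36 × 0.68 = 0.9248
= 528.06 EUR

528.06 EUR


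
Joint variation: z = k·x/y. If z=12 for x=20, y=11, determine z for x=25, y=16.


z = k·x/y
Solve for k using the known point: k = z·y/x = 12×11/20 = 132/20 = 6.6000
Now evaluate at x=25, y=16:
z = k × 25 / 16 = (132 × 25) / (20 × 16) = 3300/320
= 10.3125

10.3125


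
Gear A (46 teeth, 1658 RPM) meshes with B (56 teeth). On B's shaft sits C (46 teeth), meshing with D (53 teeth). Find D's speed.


Stage 1: RPM_B = RPM_A × t_A/t_B = 1658 × 46/56 = 76268/56 ≈ 1361.93
B and C share a shaft → RPM_C = RPM_B
Stage 2: RPM_D = RPM_C × t_C/t_D = RPM_A × (t_A×t_C)/(t_B×t_D)
Overall ratio = (46×46)/(56×53) = 2116/2968
RPM_D = 1658 × 2116/2968 = 3508328/2968
≈ 1182.05 RPM

1182.05 RPM


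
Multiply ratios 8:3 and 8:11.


Compound ratio = (8×8) : (3×11)
= 64:33
GCD = 1
= 64:33

64:33


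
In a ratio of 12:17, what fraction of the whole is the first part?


Total parts = 12 + 17 = 29
First part: 12/29 = 12/29
= 12/29

12/29


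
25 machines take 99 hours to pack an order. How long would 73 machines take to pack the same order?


Inverse proportion: x × y = constant
k = 25 × 99 = 2475
y₂ = k / 73 = 2475 / 73
= 33.90

33.90


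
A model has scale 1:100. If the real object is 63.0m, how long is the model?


Model size = real / scale
= 63.0 / 100
= 0.6300 m

0.6300 m


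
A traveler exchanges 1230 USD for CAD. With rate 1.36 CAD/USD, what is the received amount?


Amount × rate = 1230 × 1.36
= 1672.80 CAD

1672.80 CAD


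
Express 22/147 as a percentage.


Percentage = (part / whole) × 100
= (22 / 147) × 100
≈ 14.97%

14.97%


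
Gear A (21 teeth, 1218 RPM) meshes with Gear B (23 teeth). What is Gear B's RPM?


Gear ratio = 21:23 = 21:23
RPM_B = RPM_A × (teeth_A / teeth_B)
= 1218 × (21/23)
= 1112.1 RPM

1112.1 RPM


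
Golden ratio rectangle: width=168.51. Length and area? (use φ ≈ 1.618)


φ = (1 + √5) / 2 ≈ 1.618
Length = width × φ = 168.51 × 1.618 = 272.64918
≈ 272.65
Area = width × length = 168.51 × 272.64918 = 45944.1133218 ≈ 45944.11
= Length: 272.65, Area: 45944.11

Length: 272.65, Area: 45944.11


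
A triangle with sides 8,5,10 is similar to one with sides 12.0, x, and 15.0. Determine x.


Scale factor = 12.0/8 = 1.5
Missing side = 5 × 1.5
= 7.5

7.5


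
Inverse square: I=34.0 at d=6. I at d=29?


I₁d₁² = I₂d₂²
I₂ = I₁ × (d₁/d₂)²
= 34.0 × (6/29)²
= 34.0 × 36/841
= 1224/841
≈ 1.4554

1.4554


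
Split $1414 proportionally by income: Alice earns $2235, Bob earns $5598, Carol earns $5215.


Total income = 2235 + 5598 + 5215 = $13048
Alice: $1414 × 2235/13048 = $242.20
Bob: $1414 × 5598/13048 = $606.65
Carol: $1414 × 5215/13048 = $565.14
= Alice: $242.20, Bob: $606.65, Carol: $565.14

Alice: $242.20, Bob: $606.65, Carol: $565.14


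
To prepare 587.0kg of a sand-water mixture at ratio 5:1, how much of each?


Total parts = 5 + 1 = 6
sand: 587.0 × 5/6 = 489.2kg
water: 587.0 × 1/6 = 97.8kg
= 489.2kg and 97.8kg

489.2kg and 97.8kg


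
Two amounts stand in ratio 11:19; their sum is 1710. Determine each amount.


Let A = 11k, B = 19k.
11k + 19k = 1710
30k = 1710 → k = 1710/30 = 57
A = 11×57 = 627, B = 19×57 = 1083
= A = 627, B = 1083

A = 627, B = 1083


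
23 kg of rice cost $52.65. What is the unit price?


Unit rate = total / quantity
= 52.65 / 23
= $2.29 per unit

$2.29 per unit


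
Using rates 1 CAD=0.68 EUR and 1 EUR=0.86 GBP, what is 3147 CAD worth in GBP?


Step 1: 3147 CAD × 0.68 = 2139.96 EUR
Step 2: 2139.96 EUR × 0.86 = 1840.37 GBP
Implied rate CAD→GBP = 0.68 × 0.86 = 0.5848
= 1840.37 GBP

1840.37 GBP


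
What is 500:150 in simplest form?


GCD(500, 150) = 50
500/50 : 150/50
= 10:3

10:3


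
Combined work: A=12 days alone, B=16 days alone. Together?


Rate of A = 1/12 per day
Rate of B = 1/16 per day
Combined rate = 1/12 + 1/16 = 28/192 ≈ 0.1458 per day
Days = 1 / combined rate = 192/28
≈ 6.86 days

6.86 days


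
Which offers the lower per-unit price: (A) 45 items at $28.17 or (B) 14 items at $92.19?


Deal A: $28.17/45 = $0.6260/unit
Deal B: $92.19/14 = $6.5850/unit
A is cheaper per unit
= Deal A

Deal A


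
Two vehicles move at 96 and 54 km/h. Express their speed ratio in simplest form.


Ratio = 96:54
GCD = 6
Simplified = 16:9
Time ratio (same distance) = 9:16
Speed ratio = 16:9

16:9


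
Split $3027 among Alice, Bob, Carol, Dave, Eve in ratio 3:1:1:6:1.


Total parts = 3 + 1 + 1 + 6 + 1 = 12
Alice: 3027 × 3/12 = 756.75
Bob: 3027 × 1/12 = 252.25
Carol: 3027 × 1/12 = 252.25
Dave: 3027 × 6/12 = 1513.50
Eve: 3027 × 1/12 = 252.25
= Alice: $756.75, Bob: $252.25, Carol: $252.25, Dave: $1513.50, Eve: $252.25

Alice: $756.75, Bob: $252.25, Carol: $252.25, Dave: $1513.50, Eve: $252.25


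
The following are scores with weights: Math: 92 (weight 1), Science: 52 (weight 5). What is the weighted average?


Numerator = 92×1 + 52×5
= 92 + 260
= 352
Total weight = 6
Weighted avg = 352/6
= 58.67

58.67


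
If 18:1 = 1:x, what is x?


Cross multiply: 18 × x = 1 × 1
18x = 1
x = 1 / 18
= 0.06

0.06


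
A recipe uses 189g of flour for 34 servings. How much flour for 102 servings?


Direct proportion: y/x = constant
k = 189/34 ≈ 5.5588
y₂ = k × 102 = 189 × 102 / 34 = 19278/34
= 567.00

567.00


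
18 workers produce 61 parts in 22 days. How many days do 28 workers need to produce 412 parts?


Days ∝ work / workers, so d₂ = d₁ × (m₁/m₂) × (w₂/w₁)
Workers factor (inverse): 18/28 ≈ 0.6429
Work factor (direct): 412/61 ≈ 6.7541
d₂ = 22 × 18/28 × 412/61 = (22 × 18 × 412) / (28 × 61) = 163152/1708
≈ 95.52 days

95.52 days


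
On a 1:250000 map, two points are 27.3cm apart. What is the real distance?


Real distance = map distance × scale
= 27.3cm × 250000
= 6825000 cm = 68250.0 m
= 68.250 km

68.250 km


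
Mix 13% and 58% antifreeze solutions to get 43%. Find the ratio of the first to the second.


Let x parts of 13% mix with y parts of 58%.
13x + 58y = 43(x + y)
13x + 58y = 43x + 43y
x(13 - 43) = y(43 - 58)
x/y = (58 - 43)/(43 - 13) = 15/30
Simplify: 1:2
= 1:2

1:2


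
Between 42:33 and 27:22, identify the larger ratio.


42/33 = 1.2727
27/22 = 1.2273
1.2727 > 1.2273, so 42:33 is greater
= 42:33

42:33


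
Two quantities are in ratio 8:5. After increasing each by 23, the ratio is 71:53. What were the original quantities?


Let A = 8k, B = 5k.
(8k + 23) / (5k + 23) = 71/53
Cross-multiply: 53(8k + 23) = 71(5k + 23)
424k + 1219 = 355k + 1633
424k - 355k = 1633 - 1219
69k = 414
k = 414/69 = 6
A = 8×6 = 48, B = 5×6 = 30
= A = 48, B = 30

A = 48, B = 30


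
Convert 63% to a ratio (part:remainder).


63% means 63 parts out of 100; remainder = 37
Part : remainder = 63:37
GCD = 1
= 63:37

63:37


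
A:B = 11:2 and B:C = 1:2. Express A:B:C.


Match B: multiply A:B by 1 → 11:2
Multiply B:C by 2 → 2:4
Combined: 11:2:4
GCD = 1
= 11:2:4

11:2:4


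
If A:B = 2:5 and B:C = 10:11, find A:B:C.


Match B: multiply A:B by 10 → 20:50
Multiply B:C by 5 → 50:55
Combined: 20:50:55
GCD = 5
= 4:10:11

4:10:11


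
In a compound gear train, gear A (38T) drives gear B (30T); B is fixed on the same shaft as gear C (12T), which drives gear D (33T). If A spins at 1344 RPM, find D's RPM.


Stage 1: RPM_B = RPM_A × t_A/t_B = 1344 × 38/30 = 51072/30 = 1702.40
B and C share a shaft → RPM_C = RPM_B
Stage 2: RPM_D = RPM_C × t_C/t_D = RPM_A × (t_A×t_C)/(t_B×t_D)
Overall ratio = (38×12)/(30×33) = 456/990
RPM_D = 1344 × 456/990 = 612864/990
≈ 619.05 RPM

619.05 RPM


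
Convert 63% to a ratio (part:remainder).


63% means 63 parts out of 100; remainder = 37
Part : remainder = 63:37
GCD = 1
= 63:37

63:37


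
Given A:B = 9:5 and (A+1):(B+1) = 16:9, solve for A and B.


Let A = 9k, B = 5k.
(9k + 1) / (5k + 1) = 16/9
Cross-multiply: 9(9k + 1) = 16(5k + 1)
81k + 9 = 80k + 16
81k - 80k = 16 - 9
1k = 7
k = 7/1 = 7
A = 9×7 = 63, B = 5×7 = 35
= A = 63, B = 35

A = 63, B = 35


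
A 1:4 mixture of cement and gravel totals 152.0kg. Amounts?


Total parts = 1 + 4 = 5
cement: 152.0 × 1/5 = 30.4kg
gravel: 152.0 × 4/5 = 121.6kg
= 30.4kg and 121.6kg

30.4kg and 121.6kg


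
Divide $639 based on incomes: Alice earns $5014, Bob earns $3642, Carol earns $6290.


Total income = 5014 + 3642 + 6290 = $14946
Alice: $639 × 5014/14946 = $214.37
Bob: $639 × 3642/14946 = $155.71
Carol: $639 × 6290/14946 = $268.92
= Alice: $214.37, Bob: $155.71, Carol: $268.92

Alice: $214.37, Bob: $155.71, Carol: $268.92


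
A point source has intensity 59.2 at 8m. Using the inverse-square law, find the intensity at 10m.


I₁d₁² = I₂d₂²
I₂ = I₁ × (d₁/d₂)²
= 59.2 × (8/10)²
= 59.2 × 64/100
= 3788.8/100
= 37.8880

37.8880


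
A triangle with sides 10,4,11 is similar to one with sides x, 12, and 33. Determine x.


Scale factor = 12/4 = 3
Missing side = 10 × 3
= 30.0

30.0


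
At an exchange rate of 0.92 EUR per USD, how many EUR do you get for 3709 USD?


Amount × rate = 3709 × 0.92
= 3412.28 EUR

3412.28 EUR


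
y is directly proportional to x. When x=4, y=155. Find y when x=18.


Direct proportion: y/x = constant
k = 155/4 = 38.7500
y₂ = k × 18 = 155 × 18 / 4 = 2790/4
= 697.50

697.50


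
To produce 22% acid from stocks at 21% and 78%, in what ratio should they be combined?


Let x parts of 21% mix with y parts of 78%.
21x + 78y = 22(x + y)
21x + 78y = 22x + 22y
x(21 - 22) = y(22 - 78)
x/y = (78 - 22)/(22 - 21) = 56/1
Simplify: 56:1
= 56:1

56:1


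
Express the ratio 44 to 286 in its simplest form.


GCD(44, 286) = 22
44/22 : 286/22
= 2:13

2:13


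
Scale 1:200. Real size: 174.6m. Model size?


Model size = real / scale
= 174.6 / 200
= 0.8730 m

0.8730 m


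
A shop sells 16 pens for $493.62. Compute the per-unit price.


Unit rate = total / quantity
= 493.62 / 16
= $30.85 per unit

$30.85 per unit


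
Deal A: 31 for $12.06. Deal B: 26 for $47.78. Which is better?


Deal A: $12.06/31 = $0.3890/unit
Deal B: $47.78/26 = $1.8377/unit
A is cheaper per unit
= Deal A

Deal A


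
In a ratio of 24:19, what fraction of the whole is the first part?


Total parts = 24 + 19 = 43
First part: 24/43 = 24/43
= 24/43

24/43


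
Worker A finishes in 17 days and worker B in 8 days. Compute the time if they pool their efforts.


Rate of A = 1/17 per day
Rate of B = 1/8 per day
Combined rate = 1/17 + 1/8 = 25/136 ≈ 0.1838 per day
Days = 1 / combined rate = 136/25
= 5.44 days

5.44 days


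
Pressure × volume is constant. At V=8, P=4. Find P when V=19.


Inverse proportion: x × y = constant
k = 8 × 4 = 32
y₂ = k / 19 = 32 / 19
= 1.68

1.68


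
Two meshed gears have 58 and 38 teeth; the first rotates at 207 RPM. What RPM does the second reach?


Gear ratio = 58:38 = 29:19
RPM_B = RPM_A × (teeth_A / teeth_B)
= 207 × (58/38)
= 315.9 RPM

315.9 RPM


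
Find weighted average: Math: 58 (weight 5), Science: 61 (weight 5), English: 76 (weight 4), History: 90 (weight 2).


Numerator = 58×5 + 61×5 + 76×4 + 90×2
= 290 + 305 + 304 + 180
= 1079
Total weight = 16
Weighted avg = 1079/16
= 67.44

67.44


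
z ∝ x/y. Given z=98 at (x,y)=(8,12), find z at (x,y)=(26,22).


z = k·x/y
Solve for k using the known point: k = z·y/x = 98×12/8 = 1176/8 = 147.0000
Now evaluate at x=26, y=22:
z = k × 26 / 22 = (1176 × 26) / (8 × 22) = 30576/176
≈ 173.7273

173.7273


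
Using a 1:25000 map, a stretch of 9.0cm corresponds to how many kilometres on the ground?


Real distance = map distance × scale
= 9.0cm × 25000
= 225000 cm = 2250.0 m
= 2.250 km

2.250 km


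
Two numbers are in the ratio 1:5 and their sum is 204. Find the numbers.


Let A = 1k, B = 5k.
1k + 5k = 204
6k = 204 → k = 204/6 = 34
A = 1×34 = 34, B = 5×34 = 170
= A = 34, B = 170

A = 34, B = 170


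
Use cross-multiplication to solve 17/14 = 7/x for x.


Cross multiply: 17 × x = 14 × 7
17x = 98
x = 98 / 17
= 5.76

5.76


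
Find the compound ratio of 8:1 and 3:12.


Compound ratio = (8×3) : (1×12)
= 24:12
GCD = 12
= 2:1

2:1


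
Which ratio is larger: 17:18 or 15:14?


17/18 = 0.9444
15/14 = 1.0714
0.9444 < 1.0714, so 17:18 is less
= 15:14

15:14


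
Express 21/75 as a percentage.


Percentage = (part / whole) × 100
= (21 / 75) × 100
= 28.00%

28.00%


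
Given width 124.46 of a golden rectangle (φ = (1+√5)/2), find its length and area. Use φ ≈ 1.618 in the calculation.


φ = (1 + √5) / 2 ≈ 1.618
Length = width × φ = 124.46 × 1.618 = 201.37628
≈ 201.38
Area = width × length = 124.46 × 201.37628 = 25063.2918088 ≈ 25063.29
= Length: 201.38, Area: 25063.29

Length: 201.38, Area: 25063.29


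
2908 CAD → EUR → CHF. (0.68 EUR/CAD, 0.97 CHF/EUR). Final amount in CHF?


Step 1: 2908 CAD × 0.68 = 1977.44 EUR
Step 2: 1977.44 EUR × 0.97 = 1918.12 CHF
Implied rate CAD→CHF = 0.68 × 0.97 = 0.6596
= 1918.12 CHF

1918.12 CHF


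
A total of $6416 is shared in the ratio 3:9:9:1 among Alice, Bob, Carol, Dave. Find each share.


Total parts = 3 + 9 + 9 + 1 = 22
Alice: 6416 × 3/22 = 874.91
Bob: 6416 × 9/22 = 2624.73
Carol: 6416 × 9/22 = 2624.73
Dave: 6416 × 1/22 = 291.64
= Alice: $874.91, Bob: $2624.73, Carol: $2624.73, Dave: $291.64

Alice: $874.91, Bob: $2624.73, Carol: $2624.73, Dave: $291.64


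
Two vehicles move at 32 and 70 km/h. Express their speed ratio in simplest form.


Ratio = 32:70
GCD = 2
Simplified = 16:35
Time ratio (same distance) = 35:16
Speed ratio = 16:35

16:35


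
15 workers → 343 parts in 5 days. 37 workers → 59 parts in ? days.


Days ∝ work / workers, so d₂ = d₁ × (m₁/m₂) × (w₂/w₁)
Workers factor (inverse): 15/37 ≈ 0.4054
Work factor (direct): 59/343 ≈ 0.1720
d₂ = 5 × 15/37 × 59/343 = (5 × 15 × 59) / (37 × 343) = 4425/12691
≈ 0.35 days

0.35 days


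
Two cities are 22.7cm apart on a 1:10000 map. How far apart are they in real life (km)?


Real distance = map distance × scale
= 22.7cm × 10000
= 227000 cm = 2270.0 m
= 2.270 km

2.270 km


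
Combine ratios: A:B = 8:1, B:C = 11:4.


Match B: multiply A:B by 11 → 88:11
Multiply B:C by 1 → 11:4
Combined: 88:11:4
GCD = 1
= 88:11:4

88:11:4


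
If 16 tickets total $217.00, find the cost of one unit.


Unit rate = total / quantity
= 217.00 / 16
= $13.56 per unit

$13.56 per unit


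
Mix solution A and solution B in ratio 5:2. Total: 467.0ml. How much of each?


Total parts = 5 + 2 = 7
solution A: 467.0 × 5/7 = 333.6ml
solution B: 467.0 × 2/7 = 133.4ml
= 333.6ml and 133.4ml

333.6ml and 133.4ml


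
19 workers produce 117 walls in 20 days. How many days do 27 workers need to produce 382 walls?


Days ∝ work / workers, so d₂ = d₁ × (m₁/m₂) × (w₂/w₁)
Workers factor (inverse): 19/27 ≈ 0.7037
Work factor (direct): 382/117 ≈ 3.2650
d₂ = 20 × 19/27 × 382/117 = (20 × 19 × 382) / (27 × 117) = 145160/3159
≈ 45.95 days

45.95 days


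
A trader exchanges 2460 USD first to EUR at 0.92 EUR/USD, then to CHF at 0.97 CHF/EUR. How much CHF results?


Step 1: 2460 USD × 0.92 = 2263.20 EUR
Step 2: 2263.20 EUR × 0.97 = 2195.30 CHF
Implied rate USD→CHF = 0.92 × 0.97 = 0.8924
= 2195.30 CHF

2195.30 CHF


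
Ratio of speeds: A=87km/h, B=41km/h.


Ratio = 87:41
GCD = 1
Simplified = 87:41
Time ratio (same distance) = 41:87
Speed ratio = 87:41

87:41


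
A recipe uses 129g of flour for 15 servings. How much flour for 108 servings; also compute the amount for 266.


Direct proportion: y/x = constant
k = 129/15 = 8.6000
y at x=108: k × 108 = 129 × 108 / 15 = 13932/15 = 928.80
y at x=266: k × 266 = 129 × 266 / 15 = 34314/15 = 2287.60
= 928.80 and 2287.60

928.80 and 2287.60


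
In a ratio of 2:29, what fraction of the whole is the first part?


Total parts = 2 + 29 = 31
First part: 2/31 = 2/31
= 2/31

2/31


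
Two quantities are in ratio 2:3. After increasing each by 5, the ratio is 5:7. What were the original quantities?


Let A = 2k, B = 3k.
(2k + 5) / (3k + 5) = 5/7
Cross-multiply: 7(2k + 5) = 5(3k + 5)
14k + 35 = 15k + 25
14k - 15k = 25 - 35
-1k = -10
k = -10/-1 = 10
A = 2×10 = 20, B = 3×10 = 30
= A = 20, B = 30

A = 20, B = 30


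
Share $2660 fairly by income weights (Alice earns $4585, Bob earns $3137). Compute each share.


Total income = 4585 + 3137 = $7722
Alice: $2660 × 4585/7722 = $1579.40
Bob: $2660 × 3137/7722 = $1080.60
= Alice: $1579.40, Bob: $1080.60

Alice: $1579.40, Bob: $1080.60


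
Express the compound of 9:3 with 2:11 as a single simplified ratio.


Compound ratio = (9×2) : (3×11)
= 18:33
GCD = 3
= 6:11

6:11


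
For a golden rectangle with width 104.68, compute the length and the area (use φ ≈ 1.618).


φ = (1 + √5) / 2 ≈ 1.618
Length = width × φ = 104.68 × 1.618 = 169.37224
≈ 169.37
Area = width × length = 104.68 × 169.37224 = 17729.8860832 ≈ 17729.89
= Length: 169.37, Area: 17729.89

Length: 169.37, Area: 17729.89


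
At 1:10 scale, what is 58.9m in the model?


Model size = real / scale
= 58.9 / 10
= 5.8900 m

5.8900 m


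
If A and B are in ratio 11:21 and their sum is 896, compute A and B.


Let A = 11k, B = 21k.
11k + 21k = 896
32k = 896 → k = 896/32 = 28
A = 11×28 = 308, B = 21×28 = 588
= A = 308, B = 588

A = 308, B = 588


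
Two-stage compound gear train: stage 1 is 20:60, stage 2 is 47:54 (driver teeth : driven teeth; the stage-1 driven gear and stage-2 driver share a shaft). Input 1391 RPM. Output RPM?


Stage 1: RPM_B = RPM_A × t_A/t_B = 1391 × 20/60 = 27820/60 ≈ 463.67
B and C share a shaft → RPM_C = RPM_B
Stage 2: RPM_D = RPM_C × t_C/t_D = RPM_A × (t_A×t_C)/(t_B×t_D)
Overall ratio = (20×47)/(60×54) = 940/3240
RPM_D = 1391 × 940/3240 = 1307540/3240
≈ 403.56 RPM

403.56 RPM


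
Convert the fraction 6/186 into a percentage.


Percentage = (part / whole) × 100
= (6 / 186) × 100
≈ 3.23%

3.23%


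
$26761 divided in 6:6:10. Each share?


Total parts = 6 + 6 + 10 = 22
Part 1: 26761 × 6/22 = 7298.45
Part 2: 26761 × 6/22 = 7298.45
Part 3: 26761 × 10/22 = 12164.09
= Part 1: $7298.45, Part 2: $7298.45, Part 3: $12164.09

Part 1: $7298.45, Part 2: $7298.45, Part 3: $12164.09


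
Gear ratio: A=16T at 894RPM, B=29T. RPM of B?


Gear ratio = 16:29 = 16:29
RPM_B = RPM_A × (teeth_A / teeth_B)
= 894 × (16/29)
= 493.2 RPM

493.2 RPM


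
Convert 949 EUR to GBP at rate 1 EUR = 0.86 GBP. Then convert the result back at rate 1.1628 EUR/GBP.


Amount × rate = 949 × 0.86 = 816.14 GBP
Round-trip: 816.14 × 1.1628 = 949.01 EUR
= 816.14 GBP, then 949.01 EUR

816.14 GBP, then 949.01 EUR


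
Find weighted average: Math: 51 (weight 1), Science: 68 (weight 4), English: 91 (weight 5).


Numerator = 51×1 + 68×4 + 91×5
= 51 + 272 + 455
= 778
Total weight = 10
Weighted avg = 778/10
= 77.80

77.80


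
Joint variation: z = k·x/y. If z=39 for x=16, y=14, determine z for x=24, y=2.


z = k·x/y
Solve for k using the known point: k = z·y/x = 39×14/16 = 546/16 = 34.1250
Now evaluate at x=24, y=2:
z = k × 24 / 2 = (546 × 24) / (16 × 2) = 13104/32
= 409.5000

409.5000


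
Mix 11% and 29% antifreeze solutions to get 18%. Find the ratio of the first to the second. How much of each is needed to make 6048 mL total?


Let x parts of 11% mix with y parts of 29%.
11x + 29y = 18(x + y)
11x + 29y = 18x + 18y
x(11 - 18) = y(18 - 29)
x/y = (29 - 18)/(18 - 11) = 11/7
Simplify: 11:7
Total parts = 18; one part = 6048/18 = 336.00 mL
11% solution: 11×336.00 = 3696.00 mL
29% solution: 7×336.00 = 2352.00 mL
= ratio 11:7; 3696.00 mL and 2352.00 mL

ratio 11:7; 3696.00 mL and 2352.00 mL


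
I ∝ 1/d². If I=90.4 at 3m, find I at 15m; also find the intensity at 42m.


I₁d₁² = I₂d₂²
I at 15m = 90.4 × (3/15)² = 90.4 × 9/225 = 813.6/225 = 3.6160
I at 42m = 90.4 × (3/42)² = 90.4 × 9/1764 = 813.6/1764 ≈ 0.4612
= 3.6160 and 0.4612

3.6160 and 0.4612


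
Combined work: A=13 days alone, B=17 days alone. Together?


Rate of A = 1/13 per day
Rate of B = 1/17 per day
Combined rate = 1/13 + 1/17 = 30/221 ≈ 0.1357 per day
Days = 1 / combined rate = 221/30
≈ 7.37 days

7.37 days


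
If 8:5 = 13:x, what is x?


Cross multiply: 8 × x = 5 × 13
8x = 65
x = 65 / 8
= 8.13

8.13


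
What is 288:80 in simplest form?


GCD(288, 80) = 16
288/16 : 80/16
= 18:5

18:5


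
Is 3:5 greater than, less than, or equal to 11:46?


3/5 = 0.6000
11/46 = 0.2391
0.6000 > 0.2391, so 3:5 is greater
= greater than

greater than


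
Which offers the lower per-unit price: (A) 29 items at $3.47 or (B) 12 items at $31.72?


Deal A: $3.47/29 = $0.1197/unit
Deal B: $31.72/12 = $2.6433/unit
A is cheaper per unit
= Deal A

Deal A


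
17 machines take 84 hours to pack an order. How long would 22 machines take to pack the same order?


Inverse proportion: x × y = constant
k = 17 × 84 = 1428
y₂ = k / 22 = 1428 / 22
= 64.91

64.91


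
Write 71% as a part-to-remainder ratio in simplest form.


71% means 71 parts out of 100; remainder = 29
Part : remainder = 71:29
GCD = 1
= 71:29

71:29


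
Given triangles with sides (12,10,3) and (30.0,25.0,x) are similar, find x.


Scale factor = 30.0/12 = 2.5
Missing side = 3 × 2.5
= 7.5

7.5


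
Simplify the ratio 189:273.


GCD(189, 273) = 21
189/21 : 273/21
= 9:13

9:13


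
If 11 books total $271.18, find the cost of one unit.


Unit rate = total / quantity
= 271.18 / 11
= $24.65 per unit

$24.65 per unit


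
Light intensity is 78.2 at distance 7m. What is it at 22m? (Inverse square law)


I₁d₁² = I₂d₂²
I₂ = I₁ × (d₁/d₂)²
= 78.2 × (7/22)²
= 78.2 × 49/484
= 3831.8/484
≈ 7.9169

7.9169


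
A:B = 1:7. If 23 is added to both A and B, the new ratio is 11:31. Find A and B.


Let A = 1k, B = 7k.
(1k + 23) / (7k + 23) = 11/31
Cross-multiply: 31(1k + 23) = 11(7k + 23)
31k + 713 = 77k + 253
31k - 77k = 253 - 713
-46k = -460
k = -460/-46 = 10
A = 1×10 = 10, B = 7×10 = 70
= A = 10, B = 70

A = 10, B = 70


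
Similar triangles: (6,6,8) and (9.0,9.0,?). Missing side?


Scale factor = 9.0/6 = 1.5
Missing side = 8 × 1.5
= 12.0

12.0


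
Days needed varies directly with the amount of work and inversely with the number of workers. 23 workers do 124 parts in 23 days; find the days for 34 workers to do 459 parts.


Days ∝ work / workers, so d₂ = d₁ × (m₁/m₂) × (w₂/w₁)
Workers factor (inverse): 23/34 ≈ 0.6765
Work factor (direct): 459/124 ≈ 3.7016
d₂ = 23 × 23/34 × 459/124 = (23 × 23 × 459) / (34 × 124) = 242811/4216
≈ 57.59 days

57.59 days


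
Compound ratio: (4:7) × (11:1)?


Compound ratio = (4×11) : (7×1)
= 44:7
GCD = 1
= 44:7

44:7


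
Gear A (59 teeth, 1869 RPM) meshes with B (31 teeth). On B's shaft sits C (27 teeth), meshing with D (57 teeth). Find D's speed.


Stage 1: RPM_B = RPM_A × t_A/t_B = 1869 × 59/31 = 110271/31 ≈ 3557.13
B and C share a shaft → RPM_C = RPM_B
Stage 2: RPM_D = RPM_C × t_C/t_D = RPM_A × (t_A×t_C)/(t_B×t_D)
Overall ratio = (59×27)/(31×57) = 1593/1767
RPM_D = 1869 × 1593/1767 = 2977317/1767
≈ 1684.96 RPM

1684.96 RPM


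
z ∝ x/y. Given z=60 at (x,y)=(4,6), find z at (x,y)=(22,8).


z = k·x/y
Solve for k using the known point: k = z·y/x = 60×6/4 = 360/4 = 90.0000
Now evaluate at x=22, y=8:
z = k × 22 / 8 = (360 × 22) / (4 × 8) = 7920/32
= 247.5000

247.5000


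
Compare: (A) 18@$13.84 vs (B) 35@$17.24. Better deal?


Deal A: $13.84/18 = $0.7689/unit
Deal B: $17.24/35 = $0.4926/unit
B is cheaper per unit
= Deal B

Deal B


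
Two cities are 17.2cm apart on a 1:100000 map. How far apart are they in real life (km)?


Real distance = map distance × scale
= 17.2cm × 100000
= 1720000 cm = 17200.0 m
= 17.200 km

17.200 km


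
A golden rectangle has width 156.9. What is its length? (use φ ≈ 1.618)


φ = (1 + √5) / 2 ≈ 1.618
Length = width × φ = 156.9 × 1.618 = 253.8642
≈ 253.86

253.86


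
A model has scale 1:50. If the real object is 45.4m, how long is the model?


Model size = real / scale
= 45.4 / 50
= 0.9080 m

0.9080 m


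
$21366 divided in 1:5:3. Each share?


Total parts = 1 + 5 + 3 = 9
Part 1: 21366 × 1/9 = 2374.00
Part 2: 21366 × 5/9 = 11870.00
Part 3: 21366 × 3/9 = 7122.00
= Part 1: $2374.00, Part 2: $11870.00, Part 3: $7122.00

Part 1: $2374.00, Part 2: $11870.00, Part 3: $7122.00


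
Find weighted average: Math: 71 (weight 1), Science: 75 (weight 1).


Numerator = 71×1 + 75×1
= 71 + 75
= 146
Total weight = 2
Weighted avg = 146/2
= 73.00

73.00


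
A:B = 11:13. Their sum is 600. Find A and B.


Let A = 11k, B = 13k.
11k + 13k = 600
24k = 600 → k = 600/24 = 25
A = 11×25 = 275, B = 13×25 = 325
= A = 275, B = 325

A = 275, B = 325


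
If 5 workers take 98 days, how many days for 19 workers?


Inverse proportion: x × y = constant
k = 5 × 98 = 490
y₂ = k / 19 = 490 / 19
= 25.79

25.79


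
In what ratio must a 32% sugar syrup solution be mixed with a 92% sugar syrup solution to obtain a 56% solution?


Let x parts of 32% mix with y parts of 92%.
32x + 92y = 56(x + y)
32x + 92y = 56x + 56y
x(32 - 56) = y(56 - 92)
x/y = (92 - 56)/(56 - 32) = 36/24
Simplify: 3:2
= 3:2

3:2


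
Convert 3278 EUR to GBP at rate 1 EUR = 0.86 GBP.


Amount × rate = 3278 × 0.86
= 2819.08 GBP

2819.08 GBP


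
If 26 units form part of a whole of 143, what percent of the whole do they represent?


Percentage = (part / whole) × 100
= (26 / 143) × 100
≈ 18.18%

18.18%


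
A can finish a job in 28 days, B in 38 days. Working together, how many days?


Rate of A = 1/28 per day
Rate of B = 1/38 per day
Combined rate = 1/28 + 1/38 = 66/1064 ≈ 0.0620 per day
Days = 1 / combined rate = 1064/66
≈ 16.12 days

16.12 days


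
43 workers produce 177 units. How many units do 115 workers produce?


Direct proportion: y/x = constant
k = 177/43 ≈ 4.1163
y₂ = k × 115 = 177 × 115 / 43 = 20355/43
≈ 473.37

473.37


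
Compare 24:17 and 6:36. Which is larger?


24/17 = 1.4118
6/36 = 0.1667
1.4118 > 0.1667, so 24:17 is greater
= 24:17

24:17


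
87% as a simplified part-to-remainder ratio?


87% means 87 parts out of 100; remainder = 13
Part : remainder = 87:13
GCD = 1
= 87:13

87:13


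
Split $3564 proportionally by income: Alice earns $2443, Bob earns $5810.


Total income = 2443 + 5810 = $8253
Alice: $3564 × 2443/8253 = $1054.99
Bob: $3564 × 5810/8253 = $2509.01
= Alice: $1054.99, Bob: $2509.01

Alice: $1054.99, Bob: $2509.01


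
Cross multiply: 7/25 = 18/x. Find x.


Cross multiply: 7 × x = 25 × 18
7x = 450
x = 450 / 7
= 64.29

64.29


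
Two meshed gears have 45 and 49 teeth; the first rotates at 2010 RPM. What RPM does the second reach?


Gear ratio = 45:49 = 45:49
RPM_B = RPM_A × (teeth_A / teeth_B)
= 2010 × (45/49)
= 1845.9 RPM

1845.9 RPM


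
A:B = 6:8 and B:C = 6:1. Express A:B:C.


Match B: multiply A:B by 6 → 36:48
Multiply B:C by 8 → 48:8
Combined: 36:48:8
GCD = 4
= 9:12:2

9:12:2


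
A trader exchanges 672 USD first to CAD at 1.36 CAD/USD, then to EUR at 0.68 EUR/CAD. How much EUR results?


Step 1: 672 USD × 1.36 = 913.92 CAD
Step 2: 913.92 CAD × 0.68 = 621.47 EUR
Implied rate USD→EUR = 1.36 × 0.68 = 0.9248
= 621.47 EUR

621.47 EUR


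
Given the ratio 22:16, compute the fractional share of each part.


Total parts = 22 + 16 = 38
First part: 22/38 = 11/19
Second part: 16/38 = 8/19
= 11/19 and 8/19

11/19 and 8/19


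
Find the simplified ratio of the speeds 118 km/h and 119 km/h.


Ratio = 118:119
GCD = 1
Simplified = 118:119
Time ratio (same distance) = 119:118
Speed ratio = 118:119

118:119


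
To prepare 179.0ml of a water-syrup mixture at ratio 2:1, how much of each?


Total parts = 2 + 1 = 3
water: 179.0 × 2/3 = 119.3ml
syrup: 179.0 × 1/3 = 59.7ml
= 119.3ml and 59.7ml

119.3ml and 59.7ml


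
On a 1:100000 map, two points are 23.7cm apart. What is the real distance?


Real distance = map distance × scale
= 23.7cm × 100000
= 2370000 cm = 23700.0 m
= 23.700 km

23.700 km


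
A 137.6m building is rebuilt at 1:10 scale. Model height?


Model size = real / scale
= 137.6 / 10
= 13.7600 m

13.7600 m


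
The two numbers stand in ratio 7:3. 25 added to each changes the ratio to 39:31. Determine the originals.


Let A = 7k, B = 3k.
(7k + 25) / (3k + 25) = 39/31
Cross-multiply: 31(7k + 25) = 39(3k + 25)
217k + 775 = 117k + 975
217k - 117k = 975 - 775
100k = 200
k = 200/100 = 2
A = 7×2 = 14, B = 3×2 = 6
= A = 14, B = 6

A = 14, B = 6
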